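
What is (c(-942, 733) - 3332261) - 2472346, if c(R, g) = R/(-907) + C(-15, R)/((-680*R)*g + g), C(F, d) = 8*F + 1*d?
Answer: -2471977415990910525/425864810191 ≈ -5.8046e+6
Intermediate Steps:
C(F, d) = d + 8*F (C(F, d) = 8*F + d = d + 8*F)
c(R, g) = -R/907 + (-120 + R)/(g - 680*R*g) (c(R, g) = R/(-907) + (R + 8*(-15))/((-680*R)*g + g) = R*(-1/907) + (R - 120)/(-680*R*g + g) = -R/907 + (-120 + R)/(g - 680*R*g))
(c(-942, 733) - 3332261) - 2472346 = ((1/907)*(108840 - 907*(-942) - 942*733 - 680*733*(-942)²)/(733*(-1 + 680*(-942))) - 3332261) - 2472346 = ((1/907)*(1/733)*(108840 + 854394 - 690486 - 680*733*887364)/(-1 - 640560) - 3332261) - 2472346 = ((1/907)*(1/733)*(108840 + 854394 - 690486 - 442297712160)/(-640561) - 3332261) - 2472346 = ((1/907)*(1/733)*(-1/640561)*(-442297439412) - 3332261) - 2472346 = (442297439412/425864810191 - 3332261) - 2472346 = -1419092255974432439/425864810191 - 2472346 = -2471977415990910525/425864810191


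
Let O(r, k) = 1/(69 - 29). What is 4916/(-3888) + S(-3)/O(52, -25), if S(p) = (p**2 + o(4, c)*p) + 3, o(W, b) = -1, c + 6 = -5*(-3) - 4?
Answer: 581971/972 ≈ 598.74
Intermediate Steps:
c = 5 (c = -6 + (-5*(-3) - 4) = -6 + (15 - 4) = -6 + 11 = 5)
O(r, k) = 1/40
S(p) = 3 + p**2 - p (S(p) = (p**2 - p) + 3 = 3 + p**2 - p)
4916/(-3888) + S(-3)/O(52, -25) = 4916/(-3888) + (3 + (-3)**2 - 1*(-3))/(1/40) = 4916*(-1/3888) + (3 + 9 + 3)*40 = -1229/972 + 15*40 = -1229/972 + 600 = 581971/972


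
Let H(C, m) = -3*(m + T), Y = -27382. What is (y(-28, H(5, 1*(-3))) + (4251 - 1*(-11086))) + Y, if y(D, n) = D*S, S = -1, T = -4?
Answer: -12017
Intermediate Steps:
H(C, m) = 12 - 3*m (H(C, m) = -3*(m - 4) = -3*(-4 + m) = 12 - 3*m)
y(D, n) = -D (y(D, n) = D*(-1) = -D)
(y(-28, H(5, 1*(-3))) + (4251 - 1*(-11086))) + Y = (-1*(-28) + (4251 - 1*(-11086))) - 27382 = (28 + (4251 + 11086)) - 27382 = (28 + 15337) - 27382 = 15365 - 27382 = -12017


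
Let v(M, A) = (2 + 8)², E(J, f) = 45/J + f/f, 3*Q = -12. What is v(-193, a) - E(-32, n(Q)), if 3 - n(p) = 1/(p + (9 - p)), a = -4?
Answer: 3213/32 ≈ 100.41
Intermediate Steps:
Q = -4 (Q = (⅓)*(-12) = -4)
n(p) = 26/9 (n(p) = 3 - 1/(p + (9 - p)) = 3 - 1/9 = 3 - 1*⅑ = 3 - ⅑ = 26/9)
E(J, f) = 1 + 45/J (E(J, f) = 45/J + 1 = 1 + 45/J)
v(M, A) = 100 (v(M, A) = 10² = 100)
v(-193, a) - E(-32, n(Q)) = 100 - (45 - 32)/(-32) = 100 - (-1)*13/32 = 100 - 1*(-13/32) = 100 + 13/32 = 3213/32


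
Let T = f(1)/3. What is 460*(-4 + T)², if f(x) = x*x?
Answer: 55660/9 ≈ 6184.4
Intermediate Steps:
f(x) = x²
T = ⅓ (T = 1²/3 = 1*(⅓) = ⅓ ≈ 0.33333)
460*(-4 + T)² = 460*(-4 + ⅓)² = 460*(-11/3)² = 460*(121/9) = 55660/9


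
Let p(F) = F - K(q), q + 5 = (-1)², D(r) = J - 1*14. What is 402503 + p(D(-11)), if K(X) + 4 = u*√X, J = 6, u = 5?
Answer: 402499 - 10*I ≈ 4.025e+5 - 10.0*I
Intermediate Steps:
D(r) = -8 (D(r) = 6 - 1*14 = 6 - 14 = -8)
q = -4 (q = -5 + (-1)² = -5 + 1 = -4)
K(X) = -4 + 5*√X
p(F) = 4 + F - 10*I (p(F) = F - (-4 + 5*√(-4)) = F - (-4 + 5*(2*I)) = F - (-4 + 10*I) = F + (4 - 10*I) = 4 + F - 10*I)
402503 + p(D(-11)) = 402503 + (4 - 8 - 10*I) = 402503 + (-4 - 10*I) = 402499 - 10*I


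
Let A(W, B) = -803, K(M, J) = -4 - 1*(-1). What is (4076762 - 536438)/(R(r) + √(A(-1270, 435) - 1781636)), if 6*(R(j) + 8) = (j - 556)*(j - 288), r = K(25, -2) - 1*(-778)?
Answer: 251610826680/1269865981 - 14161296*I*√1782439/1269865981 ≈ 198.14 - 14.889*I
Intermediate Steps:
K(M, J) = -3 (K(M, J) = -4 + 1 = -3)
r = 775 (r = -3 - 1*(-778) = -3 + 778 = 775)
R(j) = -8 + (-556 + j)*(-288 + j)/6 (R(j) = -8 + ((j - 556)*(j - 288))/6 = -8 + ((-556 + j)*(-288 + j))/6 = -8 + (-556 + j)*(-288 + j)/6)
(4076762 - 536438)/(R(r) + √(A(-1270, 435) - 1781636)) = (4076762 - 536438)/((26680 - 422/3*775 + (⅙)*775²) + √(-803 - 1781636)) = 3540324/((26680 - 327050/3 + (⅙)*600625) + √(-1782439)) = 3540324/((26680 - 327050/3 + 600625/6) + I*√1782439) = 3540324/(35535/2 + I*√1782439)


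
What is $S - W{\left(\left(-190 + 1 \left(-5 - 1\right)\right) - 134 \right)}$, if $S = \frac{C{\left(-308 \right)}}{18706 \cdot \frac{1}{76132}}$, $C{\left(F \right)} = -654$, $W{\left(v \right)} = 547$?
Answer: $- \frac{30011255}{9353} \approx -3208.7$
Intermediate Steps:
$S = - \frac{24895164}{9353}$ ($S = - \frac{654}{18706 \cdot \frac{1}{76132}} = - \frac{654}{\frac{9353}{38066}} = \left(-654\right) \frac{38066}{9353} = - \frac{24895164}{9353} \approx -2661.7$)
$S - W{\left(\left(-190 + 1 \left(-5 - 1\right)\right) - 134 \right)} = - \frac{24895164}{9353} - 547 = - \frac{30011255}{9353}$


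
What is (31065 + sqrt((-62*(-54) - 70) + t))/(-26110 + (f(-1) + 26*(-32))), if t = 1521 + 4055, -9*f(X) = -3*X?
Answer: -93195/80827 - 3*sqrt(8854)/80827 ≈ -1.1565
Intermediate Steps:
f(X) = X/3 (f(X) = -(-1)*X/3 = X/3)
t = 5576
(31065 + sqrt((-62*(-54) - 70) + t))/(-26110 + (f(-1) + 26*(-32))) = (31065 + sqrt((-62*(-54) - 70) + 5576))/(-26110 + ((1/3)*(-1) + 26*(-32))) = (31065 + sqrt((3348 - 70) + 5576))/(-26110 + (-1/3 - 832)) = (31065 + sqrt(3278 + 5576))/(-26110 - 2497/3) = (31065 + sqrt(8854))/(-80827/3) = (31065 + sqrt(8854))*(-3/80827) = -93195/80827 - 3*sqrt(8854)/80827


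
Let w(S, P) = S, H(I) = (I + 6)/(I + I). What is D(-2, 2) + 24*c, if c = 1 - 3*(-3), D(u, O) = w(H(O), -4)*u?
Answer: 236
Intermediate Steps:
H(I) = (6 + I)/(2*I) (H(I) = (6 + I)/((2*I)) = (6 + I)*(1/(2*I)) = (6 + I)/(2*I))
D(u, O) = u*(6 + O)/(2*O) (D(u, O) = ((6 + O)/(2*O))*u = u*(6 + O)/(2*O))
c = 10 (c = 1 + 9 = 10)
D(-2, 2) + 24*c = (½)*(-2)*(6 + 2)/2 + 24*10 = (½)*(-2)*(½)*8 + 240 = -4 + 240 = 236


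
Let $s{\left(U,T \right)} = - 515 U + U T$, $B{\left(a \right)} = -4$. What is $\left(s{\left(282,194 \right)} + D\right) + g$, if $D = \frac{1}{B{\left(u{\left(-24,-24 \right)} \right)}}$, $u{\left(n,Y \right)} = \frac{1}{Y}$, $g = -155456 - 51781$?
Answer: $- \frac{1191037}{4} \approx -2.9776 \cdot 10^{5}$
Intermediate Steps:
$g = -207237$
$s{\left(U,T \right)} = - 515 U + T U$
$D = - \frac{1}{4}$ ($D = \frac{1}{-4} = - \frac{1}{4} \approx -0.25$)
$\left(s{\left(282,194 \right)} + D\right) + g = \left(282 \left(-515 + 194\right) - \frac{1}{4}\right) - 207237 = \left(282 \left(-321\right) - \frac{1}{4}\right) - 207237 = \left(-90522 - \frac{1}{4}\right) - 207237 = - \frac{362089}{4} - 207237 = - \frac{1191037}{4}$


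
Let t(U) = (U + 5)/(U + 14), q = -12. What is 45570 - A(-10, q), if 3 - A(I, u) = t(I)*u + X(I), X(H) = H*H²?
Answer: 44582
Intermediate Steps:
t(U) = (5 + U)/(14 + U)
X(H) = H³
A(I, u) = 3 - I³ - u*(5 + I)/(14 + I) (A(I, u) = 3 - (((5 + I)/(14 + I))*u + I³) = 3 - (u*(5 + I)/(14 + I) + I³) = 3 - (I³ + u*(5 + I)/(14 + I)) = 3 + (-I³ - u*(5 + I)/(14 + I)) = 3 - I³ - u*(5 + I)/(14 + I))
45570 - A(-10, q) = 45570 - ((3 - 1*(-10)³)*(14 - 10) - 1*(-12)*(5 - 10))/(14 - 10) = 45570 - ((3 - 1*(-1000))*4 - 1*(-12)*(-5))/4 = 45570 - ((3 + 1000)*4 - 60)/4 = 45570 - (1003*4 - 60)/4 = 45570 - (4012 - 60)/4 = 45570 - 3952/4 = 45570 - 1*988 = 45570 - 988 = 44582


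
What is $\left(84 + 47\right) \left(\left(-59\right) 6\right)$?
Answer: $-46374$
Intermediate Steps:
$\left(84 + 47\right) \left(\left(-59\right) 6\right) = 131 \left(-354\right) = -46374$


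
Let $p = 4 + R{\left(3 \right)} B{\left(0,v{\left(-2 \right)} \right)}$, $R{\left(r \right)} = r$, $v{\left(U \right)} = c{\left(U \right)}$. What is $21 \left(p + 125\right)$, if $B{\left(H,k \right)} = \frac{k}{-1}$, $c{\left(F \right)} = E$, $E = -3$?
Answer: $2898$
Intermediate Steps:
$c{\left(F \right)} = -3$
$v{\left(U \right)} = -3$
$B{\left(H,k \right)} = - k$ ($B{\left(H,k \right)} = k \left(-1\right) = - k$)
$p = 13$ ($p = 4 + 3 \left(\left(-1\right) \left(-3\right)\right) = 4 + 3 \cdot 3 = 4 + 9 = 13$)
$21 \left(p + 125\right) = 21 \left(13 + 125\right) = 21 \cdot 138 = 2898$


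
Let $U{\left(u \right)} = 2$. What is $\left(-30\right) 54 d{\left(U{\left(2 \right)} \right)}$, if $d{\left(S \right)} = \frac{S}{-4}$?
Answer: $810$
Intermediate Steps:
$d{\left(S \right)} = - \frac{S}{4}$ ($d{\left(S \right)} = S \left(- \frac{1}{4}\right) = - \frac{S}{4}$)
$\left(-30\right) 54 d{\left(U{\left(2 \right)} \right)} = \left(-30\right) 54 \left(\left(- \frac{1}{4}\right) 2\right) = \left(-1620\right) \left(- \frac{1}{2}\right) = 810$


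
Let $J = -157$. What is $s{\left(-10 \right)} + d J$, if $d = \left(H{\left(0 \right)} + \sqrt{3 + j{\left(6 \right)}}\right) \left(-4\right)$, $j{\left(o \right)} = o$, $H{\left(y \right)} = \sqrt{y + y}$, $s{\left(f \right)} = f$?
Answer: $1874$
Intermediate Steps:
$H{\left(y \right)} = \sqrt{2} \sqrt{y}$ ($H{\left(y \right)} = \sqrt{2 y} = \sqrt{2} \sqrt{y}$)
$d = -12$ ($d = \left(\sqrt{2} \sqrt{0} + \sqrt{3 + 6}\right) \left(-4\right) = \left(\sqrt{2} \cdot 0 + \sqrt{9}\right) \left(-4\right) = \left(0 + 3\right) \left(-4\right) = 3 \left(-4\right) = -12$)
$s{\left(-10 \right)} + d J = -10 - -1884 = -10 + 1884 = 1874$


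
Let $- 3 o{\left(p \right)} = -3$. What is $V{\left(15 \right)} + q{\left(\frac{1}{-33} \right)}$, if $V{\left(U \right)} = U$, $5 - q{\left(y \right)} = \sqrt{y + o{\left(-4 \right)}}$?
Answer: $20 - \frac{4 \sqrt{66}}{33} \approx 19.015$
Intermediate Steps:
$o{\left(p \right)} = 1$ ($o{\left(p \right)} = \left(- \frac{1}{3}\right) \left(-3\right) = 1$)
$q{\left(y \right)} = 5 - \sqrt{1 + y}$ ($q{\left(y \right)} = 5 - \sqrt{y + 1} = 5 - \sqrt{1 + y}$)
$V{\left(15 \right)} + q{\left(\frac{1}{-33} \right)} = 15 + \left(5 - \sqrt{1 + \frac{1}{-33}}\right) = 15 + \left(5 - \sqrt{1 - \frac{1}{33}}\right) = 15 + \left(5 - \sqrt{\frac{32}{33}}\right) = 15 + \left(5 - \frac{4 \sqrt{66}}{33}\right) = 20 - \frac{4 \sqrt{66}}{33}$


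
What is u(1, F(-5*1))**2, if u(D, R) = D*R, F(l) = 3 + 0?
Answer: 9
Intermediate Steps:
F(l) = 3
u(1, F(-5*1))**2 = (1*3)**2 = 3**2 = 9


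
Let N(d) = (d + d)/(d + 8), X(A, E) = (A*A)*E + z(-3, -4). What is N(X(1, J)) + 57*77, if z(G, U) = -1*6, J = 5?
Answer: 30721/7 ≈ 4388.7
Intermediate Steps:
z(G, U) = -6
X(A, E) = -6 + E*A² (X(A, E) = (A*A)*E - 6 = A²*E - 6 = E*A² - 6 = -6 + E*A²)
N(d) = 2*d/(8 + d) (N(d) = (2*d)/(8 + d) = 2*d/(8 + d))
N(X(1, J)) + 57*77 = 2*(-6 + 5*1²)/(8 + (-6 + 5*1²)) + 57*77 = 2*(-6 + 5*1)/(8 + (-6 + 5*1)) + 4389 = 2*(-6 + 5)/(8 + (-6 + 5)) + 4389 = 2*(-1)/(8 - 1) + 4389 = 2*(-1)/7 + 4389 = 2*(-1)*(⅐) + 4389 = -2/7 + 4389 = 30721/7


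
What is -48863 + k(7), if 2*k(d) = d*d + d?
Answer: -48835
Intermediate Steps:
k(d) = d/2 + d**2/2 (k(d) = (d*d + d)/2 = (d**2 + d)/2 = (d + d**2)/2 = d/2 + d**2/2)
-48863 + k(7) = -48863 + (1/2)*7*(1 + 7) = -48863 + (1/2)*7*8 = -48863 + 28 = -48835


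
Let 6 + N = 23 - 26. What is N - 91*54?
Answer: -4923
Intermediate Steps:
N = -9 (N = -6 + (23 - 26) = -6 - 3 = -9)
N - 91*54 = -9 - 91*54 = -9 - 4914 = -4923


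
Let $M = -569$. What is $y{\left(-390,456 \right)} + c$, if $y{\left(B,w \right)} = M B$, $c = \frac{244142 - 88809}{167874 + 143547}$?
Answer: $\frac{69107589443}{311421} \approx 2.2191 \cdot 10^{5}$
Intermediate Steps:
$c = \frac{155333}{311421} \approx 0.49879$
$y{\left(B,w \right)} = - 569 B$
$y{\left(-390,456 \right)} + c = \left(-569\right) \left(-390\right) + \frac{155333}{311421} = 221910 + \frac{155333}{311421} = \frac{69107589443}{311421}$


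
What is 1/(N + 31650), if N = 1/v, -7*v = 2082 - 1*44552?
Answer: 42470/1344175507 ≈ 3.1596e-5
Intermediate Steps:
v = 42470/7 (v = -(2082 - 1*44552)/7 = -(2082 - 44552)/7 = -1/7*(-42470) = 42470/7 ≈ 6067.1)
N = 7/42470 (N = 1/(42470/7) = 7/42470 ≈ 0.00016482)
1/(N + 31650) = 1/(7/42470 + 31650) = 1/(1344175507/42470) = 42470/1344175507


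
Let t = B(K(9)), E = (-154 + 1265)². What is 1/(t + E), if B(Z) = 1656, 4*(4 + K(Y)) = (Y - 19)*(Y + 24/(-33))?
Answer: 1/1235977 ≈ 8.0908e-7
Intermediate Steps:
K(Y) = -4 + (-19 + Y)*(-8/11 + Y)/4 (K(Y) = -4 + ((Y - 19)*(Y + 24/(-33)))/4 = -4 + ((-19 + Y)*(Y + 24*(-1/33)))/4 = -4 + ((-19 + Y)*(Y - 8/11))/4 = -4 + ((-19 + Y)*(-8/11 + Y))/4 = -4 + (-19 + Y)*(-8/11 + Y)/4)
E = 1234321 (E = 1111² = 1234321)
t = 1656
1/(t + E) = 1/(1656 + 1234321) = 1/1235977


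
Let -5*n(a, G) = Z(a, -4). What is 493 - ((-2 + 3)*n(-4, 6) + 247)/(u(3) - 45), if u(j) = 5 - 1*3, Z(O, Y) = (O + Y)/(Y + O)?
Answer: 107229/215 ≈ 498.74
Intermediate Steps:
Z(O, Y) = 1 (Z(O, Y) = (O + Y)/(O + Y) = 1)
n(a, G) = -⅕ (n(a, G) = -⅕*1 = -⅕)
u(j) = 2 (u(j) = 5 - 3 = 2)
493 - ((-2 + 3)*n(-4, 6) + 247)/(u(3) - 45) = 493 - ((-2 + 3)*(-⅕) + 247)/(2 - 45) = 493 - (1*(-⅕) + 247)/(-43) = 493 - (-⅕ + 247)*(-1)/43 = 493 - 1234*(-1)/(5*43) = 493 - 1*(-1234/215) = 493 + 1234/215 = 107229/215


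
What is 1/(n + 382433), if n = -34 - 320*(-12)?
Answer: 1/386239 ≈ 2.5891e-6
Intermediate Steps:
n = 3806 (n = -34 + 3840 = 3806)
1/(n + 382433) = 1/(3806 + 382433) = 1/386239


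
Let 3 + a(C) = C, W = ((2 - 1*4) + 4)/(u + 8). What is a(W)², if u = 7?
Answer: 1849/225 ≈ 8.2178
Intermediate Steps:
W = 2/15 (W = ((2 - 1*4) + 4)/(7 + 8) = ((2 - 4) + 4)/15 = (-2 + 4)*(1/15) = 2*(1/15) = 2/15 ≈ 0.13333)
a(C) = -3 + C
a(W)² = (-3 + 2/15)² = (-43/15)² = 1849/225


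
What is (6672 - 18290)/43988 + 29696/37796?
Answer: 108394215/207821306 ≈ 0.52157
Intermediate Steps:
(6672 - 18290)/43988 + 29696/37796 = -11618*1/43988 + 29696*(1/37796) = -5809/21994 + 7424/9449 = 108394215/207821306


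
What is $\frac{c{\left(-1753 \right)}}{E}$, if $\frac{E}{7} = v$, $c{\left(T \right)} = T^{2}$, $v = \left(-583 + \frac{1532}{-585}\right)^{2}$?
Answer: $\frac{1051660505025}{821560967983} \approx 1.2801$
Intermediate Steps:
$v = \frac{117365852569}{342225}$ ($v = \left(-583 + 1532 \left(- \frac{1}{585}\right)\right)^{2} = \left(-583 - \frac{1532}{585}\right)^{2} = \left(- \frac{342587}{585}\right)^{2} = \frac{117365852569}{342225} \approx 3.4295 \cdot 10^{5}$)
$E = \frac{821560967983}{342225}$ ($E = 7 \cdot \frac{117365852569}{342225} = \frac{821560967983}{342225} \approx 2.4006 \cdot 10^{6}$)
$\frac{c{\left(-1753 \right)}}{E} = \frac{\left(-1753\right)^{2}}{\frac{821560967983}{342225}} = 3073009 \cdot \frac{342225}{821560967983} = \frac{1051660505025}{821560967983}$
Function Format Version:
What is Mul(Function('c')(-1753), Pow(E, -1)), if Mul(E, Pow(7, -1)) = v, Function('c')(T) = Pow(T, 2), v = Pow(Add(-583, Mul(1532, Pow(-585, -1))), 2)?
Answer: Rational(1051660505025, 821560967983) ≈ 1.2801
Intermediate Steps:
v = Rational(117365852569, 342225) (v = Pow(Add(-583, Mul(1532, Rational(-1, 585))), 2) = Pow(Add(-583, Rational(-1532, 585)), 2) = Pow(Rational(-342587, 585), 2) = Rational(117365852569, 342225) ≈ 3.4295e+5)
E = Rational(821560967983, 342225) (E = Mul(7, Rational(117365852569, 342225)) = Rational(821560967983, 342225) ≈ 2.4006e+6)
Mul(Function('c')(-1753), Pow(E, -1)) = Mul(Pow(-1753, 2), Pow(Rational(821560967983, 342225), -1)) = Mul(3073009, Rational(342225, 821560967983)) = Rational(1051660505025, 821560967983)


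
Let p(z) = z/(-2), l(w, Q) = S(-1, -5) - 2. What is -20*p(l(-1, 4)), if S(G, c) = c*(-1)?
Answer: 30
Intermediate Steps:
S(G, c) = -c
l(w, Q) = 3 (l(w, Q) = -1*(-5) - 2 = 5 - 2 = 3)
p(z) = -z/2 (p(z) = z*(-½) = -z/2)
-20*p(l(-1, 4)) = -(-10)*3 = -20*(-3/2) = 30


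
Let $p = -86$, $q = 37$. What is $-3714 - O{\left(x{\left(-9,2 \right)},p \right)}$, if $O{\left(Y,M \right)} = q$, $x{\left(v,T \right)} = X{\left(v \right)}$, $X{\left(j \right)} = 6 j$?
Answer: $-3751$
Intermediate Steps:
$x{\left(v,T \right)} = 6 v$
$O{\left(Y,M \right)} = 37$
$-3714 - O{\left(x{\left(-9,2 \right)},p \right)} = -3714 - 37 = -3751$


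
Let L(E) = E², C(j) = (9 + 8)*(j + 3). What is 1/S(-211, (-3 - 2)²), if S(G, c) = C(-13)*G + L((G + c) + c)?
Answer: 1/61791 ≈ 1.6184e-5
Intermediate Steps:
C(j) = 51 + 17*j (C(j) = 17*(3 + j) = 51 + 17*j)
S(G, c) = (G + 2*c)² - 170*G (S(G, c) = (51 + 17*(-13))*G + ((G + c) + c)² = (51 - 221)*G + (G + 2*c)² = -170*G + (G + 2*c)² = (G + 2*c)² - 170*G)
1/S(-211, (-3 - 2)²) = 1/((-211 + 2*(-3 - 2)²)² - 170*(-211)) = 1/((-211 + 2*(-5)²)² + 35870) = 1/((-211 + 2*25)² + 35870) = 1/((-211 + 50)² + 35870) = 1/((-161)² + 35870) = 1/(25921 + 35870) = 1/61791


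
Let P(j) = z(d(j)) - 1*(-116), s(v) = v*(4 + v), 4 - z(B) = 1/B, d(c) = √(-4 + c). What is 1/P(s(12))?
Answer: 22560/2707199 + 2*√47/2707199 ≈ 0.0083384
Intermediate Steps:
z(B) = 4 - 1/B
P(j) = 120 - 1/√(-4 + j) (P(j) = (4 - 1/(√(-4 + j))) - 1*(-116) = (4 - 1/√(-4 + j)) + 116 = 120 - 1/√(-4 + j))
1/P(s(12)) = 1/(120 - 1/√(-4 + 12*(4 + 12))) = 1/(120 - 1/√(-4 + 12*16)) = 1/(120 - 1/√(-4 + 192)) = 1/(120 - 1/√188) = 1/(120 - √47/94)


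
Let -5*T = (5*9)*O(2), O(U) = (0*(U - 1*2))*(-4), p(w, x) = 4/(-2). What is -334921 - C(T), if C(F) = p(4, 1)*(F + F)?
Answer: -334921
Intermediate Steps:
p(w, x) = -2 (p(w, x) = 4*(-½) = -2)
O(U) = 0 (O(U) = (0*(U - 2))*(-4) = (0*(-2 + U))*(-4) = 0*(-4) = 0)
T = 0 (T = -5*9*0/5 = -9*0 = -⅕*0 = 0)
C(F) = -4*F (C(F) = -2*(F + F) = -4*F)
-334921 - C(T) = -334921 - (-4)*0 = -334921 - 1*0 = -334921 + 0 = -334921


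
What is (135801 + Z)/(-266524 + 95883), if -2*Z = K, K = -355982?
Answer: -313792/170641 ≈ -1.8389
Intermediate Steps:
Z = 177991 (Z = -½*(-355982) = 177991)
(135801 + Z)/(-266524 + 95883) = (135801 + 177991)/(-266524 + 95883) = 313792/(-170641) = 313792*(-1/170641) = -313792/170641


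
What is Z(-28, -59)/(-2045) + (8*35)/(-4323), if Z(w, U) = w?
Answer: -451556/8840535 ≈ -0.051078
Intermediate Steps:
Z(-28, -59)/(-2045) + (8*35)/(-4323) = -28/(-2045) + (8*35)/(-4323) = -28*(-1/2045) + 280*(-1/4323) = 28/2045 - 280/4323 = -451556/8840535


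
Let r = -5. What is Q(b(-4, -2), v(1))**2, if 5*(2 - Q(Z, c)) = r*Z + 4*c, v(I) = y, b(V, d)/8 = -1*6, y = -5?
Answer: 1764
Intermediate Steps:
b(V, d) = -48 (b(V, d) = 8*(-1*6) = 8*(-6) = -48)
v(I) = -5
Q(Z, c) = 2 + Z - 4*c/5 (Q(Z, c) = 2 - (-5*Z + 4*c)/5 = 2 + (Z - 4*c/5) = 2 + Z - 4*c/5)
Q(b(-4, -2), v(1))**2 = (2 - 48 - 4/5*(-5))**2 = (2 - 48 + 4)**2 = (-42)**2 = 1764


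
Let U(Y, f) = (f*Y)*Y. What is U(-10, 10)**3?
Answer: 1000000000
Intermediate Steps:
U(Y, f) = f*Y**2 (U(Y, f) = (Y*f)*Y = f*Y**2)
U(-10, 10)**3 = (10*(-10)**2)**3 = (10*100)**3 = 1000**3 = 1000000000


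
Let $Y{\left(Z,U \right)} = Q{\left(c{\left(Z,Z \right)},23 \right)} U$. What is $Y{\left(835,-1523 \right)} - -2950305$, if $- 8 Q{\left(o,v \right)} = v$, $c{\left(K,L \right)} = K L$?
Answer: $\frac{23637469}{8} \approx 2.9547 \cdot 10^{6}$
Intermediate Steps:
$Q{\left(o,v \right)} = - \frac{v}{8}$
$Y{\left(Z,U \right)} = - \frac{23 U}{8}$ ($Y{\left(Z,U \right)} = \left(- \frac{1}{8}\right) 23 U = - \frac{23 U}{8}$)
$Y{\left(835,-1523 \right)} - -2950305 = \left(- \frac{23}{8}\right) \left(-1523\right) - -2950305 = \frac{35029}{8} + 2950305 = \frac{23637469}{8}$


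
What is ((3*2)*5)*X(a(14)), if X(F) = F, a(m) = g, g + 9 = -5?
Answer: -420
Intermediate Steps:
g = -14 (g = -9 - 5 = -14)
a(m) = -14
((3*2)*5)*X(a(14)) = ((3*2)*5)*(-14) = (6*5)*(-14) = 30*(-14) = -420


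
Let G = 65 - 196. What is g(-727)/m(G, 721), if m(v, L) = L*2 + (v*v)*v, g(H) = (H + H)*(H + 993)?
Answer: 386764/2246649 ≈ 0.17215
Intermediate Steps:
G = -131
g(H) = 2*H*(993 + H) (g(H) = (2*H)*(993 + H) = 2*H*(993 + H))
m(v, L) = v**3 + 2*L (m(v, L) = 2*L + v**2*v = 2*L + v**3 = v**3 + 2*L)
g(-727)/m(G, 721) = (2*(-727)*(993 - 727))/((-131)**3 + 2*721) = (2*(-727)*266)/(-2248091 + 1442) = -386764/(-2246649) = -386764*(-1/2246649) = 386764/2246649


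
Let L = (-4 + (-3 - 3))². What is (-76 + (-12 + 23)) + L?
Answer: 35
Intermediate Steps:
L = 100 (L = (-4 - 6)² = (-10)² = 100)
(-76 + (-12 + 23)) + L = (-76 + (-12 + 23)) + 100 = (-76 + 11) + 100 = -65 + 100 = 35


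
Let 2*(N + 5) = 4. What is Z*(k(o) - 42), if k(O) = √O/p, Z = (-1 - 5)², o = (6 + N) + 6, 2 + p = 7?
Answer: -7452/5 ≈ -1490.4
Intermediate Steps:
N = -3 (N = -5 + (½)*4 = -5 + 2 = -3)
p = 5 (p = -2 + 7 = 5)
o = 9 (o = (6 - 3) + 6 = 3 + 6 = 9)
Z = 36 (Z = (-6)² = 36)
k(O) = √O/5
Z*(k(o) - 42) = 36*(√9/5 - 42) = 36*((⅕)*3 - 42) = 36*(⅗ - 42) = 36*(-207/5) = -7452/5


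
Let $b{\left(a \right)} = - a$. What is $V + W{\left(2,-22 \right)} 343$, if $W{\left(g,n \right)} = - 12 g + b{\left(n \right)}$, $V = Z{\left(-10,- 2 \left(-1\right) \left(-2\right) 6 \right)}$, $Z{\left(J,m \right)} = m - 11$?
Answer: $-721$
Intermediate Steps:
$Z{\left(J,m \right)} = -11 + m$
$V = -35$ ($V = -11 - 2 \left(-1\right) \left(-2\right) 6 = -11 - 2 \cdot 2 \cdot 6 = -11 - 24 = -35$)
$W{\left(g,n \right)} = - n - 12 g$ ($W{\left(g,n \right)} = - 12 g - n = - n - 12 g$)
$V + W{\left(2,-22 \right)} 343 = -35 + \left(\left(-1\right) \left(-22\right) - 24\right) 343 = -35 + \left(22 - 24\right) 343 = -35 - 686 = -721$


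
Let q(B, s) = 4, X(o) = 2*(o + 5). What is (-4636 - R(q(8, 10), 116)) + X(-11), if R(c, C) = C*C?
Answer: -18104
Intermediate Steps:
X(o) = 10 + 2*o (X(o) = 2*(5 + o) = 10 + 2*o)
R(c, C) = C**2
(-4636 - R(q(8, 10), 116)) + X(-11) = (-4636 - 1*116**2) + (10 + 2*(-11)) = (-4636 - 1*13456) + (10 - 22) = (-4636 - 13456) - 12 = -18092 - 12 = -18104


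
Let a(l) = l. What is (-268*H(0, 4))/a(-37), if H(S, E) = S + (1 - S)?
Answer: 268/37 ≈ 7.2432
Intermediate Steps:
H(S, E) = 1
(-268*H(0, 4))/a(-37) = -268*1/(-37) = -268*(-1/37) = 268/37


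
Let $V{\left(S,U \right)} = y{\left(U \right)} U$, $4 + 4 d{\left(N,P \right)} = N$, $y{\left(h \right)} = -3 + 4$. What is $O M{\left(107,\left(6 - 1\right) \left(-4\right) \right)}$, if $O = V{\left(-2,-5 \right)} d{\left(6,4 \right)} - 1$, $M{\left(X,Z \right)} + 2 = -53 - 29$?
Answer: $294$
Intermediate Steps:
$y{\left(h \right)} = 1$
$d{\left(N,P \right)} = -1 + \frac{N}{4}$
$V{\left(S,U \right)} = U$ ($V{\left(S,U \right)} = 1 U = U$)
$M{\left(X,Z \right)} = -84$ ($M{\left(X,Z \right)} = -2 - 82 = -84$)
$O = - \frac{7}{2}$ ($O = - 5 \left(-1 + \frac{1}{4} \cdot 6\right) - 1 = - 5 \left(-1 + \frac{3}{2}\right) - 1 = \left(-5\right) \frac{1}{2} - 1 = - \frac{5}{2} - 1 = - \frac{7}{2} \approx -3.5$)
$O M{\left(107,\left(6 - 1\right) \left(-4\right) \right)} = \left(- \frac{7}{2}\right) \left(-84\right) = 294$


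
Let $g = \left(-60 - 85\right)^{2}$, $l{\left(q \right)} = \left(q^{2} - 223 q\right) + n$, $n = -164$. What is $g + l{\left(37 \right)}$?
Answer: $13979$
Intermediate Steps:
$l{\left(q \right)} = -164 + q^{2} - 223 q$ ($l{\left(q \right)} = \left(q^{2} - 223 q\right) - 164 = -164 + q^{2} - 223 q$)
$g = 21025$ ($g = \left(-145\right)^{2} = 21025$)
$g + l{\left(37 \right)} = 21025 - \left(8415 - 1369\right) = 21025 - 7046 = 13979$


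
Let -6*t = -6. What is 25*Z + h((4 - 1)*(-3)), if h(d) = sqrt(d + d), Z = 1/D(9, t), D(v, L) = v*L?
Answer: 25/9 + 3*I*sqrt(2) ≈ 2.7778 + 4.2426*I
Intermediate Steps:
t = 1 (t = -1/6*(-6) = 1)
D(v, L) = L*v
Z = 1/9 (Z = 1/(1*9) = 1/9 ≈ 0.11111)
h(d) = sqrt(2)*sqrt(d) (h(d) = sqrt(2*d) = sqrt(2)*sqrt(d))
25*Z + h((4 - 1)*(-3)) = 25*(1/9) + sqrt(2)*sqrt((4 - 1)*(-3)) = 25/9 + sqrt(2)*sqrt(3*(-3)) = 25/9 + sqrt(2)*sqrt(-9) = 25/9 + sqrt(2)*(3*I) = 25/9 + 3*I*sqrt(2)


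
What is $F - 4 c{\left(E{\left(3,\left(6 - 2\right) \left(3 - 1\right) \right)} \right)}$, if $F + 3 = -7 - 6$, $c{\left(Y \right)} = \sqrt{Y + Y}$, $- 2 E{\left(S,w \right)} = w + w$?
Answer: $-16 - 16 i \approx -16.0 - 16.0 i$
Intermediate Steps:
$E{\left(S,w \right)} = - w$ ($E{\left(S,w \right)} = - \frac{w + w}{2} = - \frac{2 w}{2} = - w$)
$c{\left(Y \right)} = \sqrt{2} \sqrt{Y}$ ($c{\left(Y \right)} = \sqrt{2 Y} = \sqrt{2} \sqrt{Y}$)
$F = -16$ ($F = -3 - 13 = -16$)
$F - 4 c{\left(E{\left(3,\left(6 - 2\right) \left(3 - 1\right) \right)} \right)} = -16 - 4 \sqrt{2} \sqrt{- \left(6 - 2\right) \left(3 - 1\right)} = -16 - 4 \sqrt{2} \sqrt{- 4 \cdot 2} = -16 - 4 \sqrt{2} \sqrt{\left(-1\right) 8} = -16 - 4 \sqrt{2} \sqrt{-8} = -16 - 4 \sqrt{2} \cdot 2 i \sqrt{2} = -16 - 4 \cdot 4 i = -16 - 16 i$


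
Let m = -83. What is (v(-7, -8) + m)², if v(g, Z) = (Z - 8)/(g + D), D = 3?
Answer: 6241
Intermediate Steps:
v(g, Z) = (-8 + Z)/(3 + g) (v(g, Z) = (Z - 8)/(g + 3) = (-8 + Z)/(3 + g))
(v(-7, -8) + m)² = ((-8 - 8)/(3 - 7) - 83)² = (-16/(-4) - 83)² = (-¼*(-16) - 83)² = (4 - 83)² = (-79)² = 6241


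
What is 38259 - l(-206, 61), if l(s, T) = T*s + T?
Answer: 50764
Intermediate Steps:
l(s, T) = T + T*s
38259 - l(-206, 61) = 38259 - 61*(1 - 206) = 38259 - 61*(-205) = 38259 - 1*(-12505) = 38259 + 12505 = 50764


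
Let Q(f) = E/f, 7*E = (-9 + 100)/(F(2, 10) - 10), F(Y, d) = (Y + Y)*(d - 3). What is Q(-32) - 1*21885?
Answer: -12605773/576 ≈ -21885.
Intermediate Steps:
F(Y, d) = 2*Y*(-3 + d) (F(Y, d) = (2*Y)*(-3 + d) = 2*Y*(-3 + d))
E = 13/18 (E = ((-9 + 100)/(2*2*(-3 + 10) - 10))/7 = (91/(2*2*7 - 10))/7 = (91/(28 - 10))/7 = (91/18)/7 = (91*(1/18))/7 = (1/7)*(91/18) = 13/18 ≈ 0.72222)
Q(f) = 13/(18*f)
Q(-32) - 1*21885 = (13/18)/(-32) - 1*21885 = (13/18)*(-1/32) - 21885 = -13/576 - 21885 = -12605773/576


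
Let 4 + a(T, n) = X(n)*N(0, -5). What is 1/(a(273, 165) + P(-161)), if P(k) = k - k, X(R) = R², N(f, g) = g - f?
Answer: -1/136129 ≈ -7.3460e-6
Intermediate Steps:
a(T, n) = -4 - 5*n² (a(T, n) = -4 + n²*(-5 - 1*0) = -4 + n²*(-5 + 0) = -4 + n²*(-5) = -4 - 5*n²)
P(k) = 0
1/(a(273, 165) + P(-161)) = 1/((-4 - 5*165²) + 0) = 1/((-4 - 5*27225) + 0) = 1/((-4 - 136125) + 0) = 1/(-136129 + 0) = 1/(-136129) = -1/136129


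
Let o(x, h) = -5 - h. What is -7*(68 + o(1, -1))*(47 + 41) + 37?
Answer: -39387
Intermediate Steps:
-7*(68 + o(1, -1))*(47 + 41) + 37 = -7*(68 + (-5 - 1*(-1)))*(47 + 41) + 37 = -7*(68 + (-5 + 1))*88 + 37 = -7*(68 - 4)*88 + 37 = -448*88 + 37 = -7*5632 + 37 = -39424 + 37 = -39387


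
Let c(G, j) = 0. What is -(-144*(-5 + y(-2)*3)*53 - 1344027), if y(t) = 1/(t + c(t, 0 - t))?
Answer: 1294419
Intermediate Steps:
y(t) = 1/t (y(t) = 1/(t + 0) = 1/t)
-(-144*(-5 + y(-2)*3)*53 - 1344027) = -(-144*(-5 + 3/(-2))*53 - 1344027) = -(-144*(-5 - ½*3)*53 - 1344027) = -(-144*(-5 - 3/2)*53 - 1344027) = -(-144*(-13/2)*53 - 1344027) = -(936*53 - 1344027) = -(49608 - 1344027) = -1*(-1294419) = 1294419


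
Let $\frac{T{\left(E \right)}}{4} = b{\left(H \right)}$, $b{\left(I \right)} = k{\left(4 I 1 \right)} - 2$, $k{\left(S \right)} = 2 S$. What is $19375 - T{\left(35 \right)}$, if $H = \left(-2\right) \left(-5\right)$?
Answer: $19063$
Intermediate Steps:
$H = 10$
$b{\left(I \right)} = -2 + 8 I$ ($b{\left(I \right)} = 2 \cdot 4 I 1 - 2 = 2 \cdot 4 I - 2 = 8 I - 2 = -2 + 8 I$)
$T{\left(E \right)} = 312$ ($T{\left(E \right)} = 4 \left(-2 + 8 \cdot 10\right) = 4 \left(-2 + 80\right) = 4 \cdot 78 = 312$)
$19375 - T{\left(35 \right)} = 19375 - 312 = 19063$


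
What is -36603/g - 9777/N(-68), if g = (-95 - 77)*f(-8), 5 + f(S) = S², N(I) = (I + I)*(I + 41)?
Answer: 2932435/3105288 ≈ 0.94434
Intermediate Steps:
N(I) = 2*I*(41 + I) (N(I) = (2*I)*(41 + I) = 2*I*(41 + I))
f(S) = -5 + S²
g = -10148 (g = (-95 - 77)*(-5 + (-8)²) = -172*(-5 + 64) = -172*59 = -10148)
-36603/g - 9777/N(-68) = -36603/(-10148) - 9777*(-1/(136*(41 - 68))) = -36603*(-1/10148) - 9777/(2*(-68)*(-27)) = 36603/10148 - 9777/3672 = 36603/10148 - 9777*1/3672 = 36603/10148 - 3259/1224 = 2932435/3105288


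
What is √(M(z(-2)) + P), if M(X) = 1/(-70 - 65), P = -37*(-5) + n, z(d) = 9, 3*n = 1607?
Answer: √1459335/45 ≈ 26.845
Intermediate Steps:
n = 1607/3 (n = (⅓)*1607 = 1607/3 ≈ 535.67)
P = 2162/3 (P = -37*(-5) + 1607/3 = 185 + 1607/3 = 2162/3 ≈ 720.67)
M(X) = -1/135 (M(X) = 1/(-135) = -1/135)
√(M(z(-2)) + P) = √(-1/135 + 2162/3) = √(97289/135) = √1459335/45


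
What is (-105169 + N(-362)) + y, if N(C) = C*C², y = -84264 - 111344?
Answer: -47738705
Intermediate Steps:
y = -195608
N(C) = C³
(-105169 + N(-362)) + y = (-105169 + (-362)³) - 195608 = (-105169 - 47437928) - 195608 = -47543097 - 195608 = -47738705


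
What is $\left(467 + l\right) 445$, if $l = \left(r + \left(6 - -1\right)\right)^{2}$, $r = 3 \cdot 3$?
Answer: $321735$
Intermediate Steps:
$r = 9$
$l = 256$ ($l = \left(9 + \left(6 - -1\right)\right)^{2} = \left(9 + \left(6 + 1\right)\right)^{2} = \left(9 + 7\right)^{2} = 16^{2} = 256$)
$\left(467 + l\right) 445 = \left(467 + 256\right) 445 = 723 \cdot 445 = 321735$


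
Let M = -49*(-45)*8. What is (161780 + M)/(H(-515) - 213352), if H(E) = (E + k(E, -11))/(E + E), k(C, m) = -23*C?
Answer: -179420/213363 ≈ -0.84091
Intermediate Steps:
H(E) = -11 (H(E) = (E - 23*E)/(E + E) = (-22*E)/((2*E)) = (-22*E)*(1/(2*E)) = -11)
M = 17640 (M = 2205*8 = 17640)
(161780 + M)/(H(-515) - 213352) = (161780 + 17640)/(-11 - 213352) = 179420/(-213363) = 179420*(-1/213363) = -179420/213363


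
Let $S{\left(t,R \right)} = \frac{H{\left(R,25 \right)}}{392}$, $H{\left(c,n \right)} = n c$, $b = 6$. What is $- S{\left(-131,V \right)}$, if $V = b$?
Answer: $- \frac{75}{196} \approx -0.38265$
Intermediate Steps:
$V = 6$
$H{\left(c,n \right)} = c n$
$S{\left(t,R \right)} = \frac{25 R}{392}$ ($S{\left(t,R \right)} = \frac{R 25}{392} = 25 R \frac{1}{392} = \frac{25 R}{392}$)
$- S{\left(-131,V \right)} = - \frac{25 \cdot 6}{392} = \left(-1\right) \frac{75}{196} = - \frac{75}{196}$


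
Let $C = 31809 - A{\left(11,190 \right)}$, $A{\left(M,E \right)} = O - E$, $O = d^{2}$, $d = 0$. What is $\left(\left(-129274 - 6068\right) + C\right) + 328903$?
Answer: $225560$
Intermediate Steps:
$O = 0$ ($O = 0^{2} = 0$)
$A{\left(M,E \right)} = - E$ ($A{\left(M,E \right)} = 0 - E = - E$)
$C = 31999$ ($C = 31809 - \left(-1\right) 190 = 31809 - -190 = 31809 + 190 = 31999$)
$\left(\left(-129274 - 6068\right) + C\right) + 328903 = \left(\left(-129274 - 6068\right) + 31999\right) + 328903 = \left(-135342 + 31999\right) + 328903 = -103343 + 328903 = 225560$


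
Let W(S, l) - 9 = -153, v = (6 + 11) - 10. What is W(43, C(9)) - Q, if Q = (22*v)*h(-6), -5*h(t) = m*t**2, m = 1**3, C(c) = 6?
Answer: 4824/5 ≈ 964.80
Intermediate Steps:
m = 1
v = 7 (v = 17 - 10 = 7)
W(S, l) = -144 (W(S, l) = 9 - 153 = -144)
h(t) = -t**2/5
Q = -5544/5 (Q = (22*7)*(-1/5*(-6)**2) = 154*(-1/5*36) = 154*(-36/5) = -5544/5 ≈ -1108.8)
W(43, C(9)) - Q = -144 - 1*(-5544/5) = -144 + 5544/5 = 4824/5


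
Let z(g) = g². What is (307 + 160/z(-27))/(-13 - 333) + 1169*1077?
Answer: 317565661079/252234 ≈ 1.2590e+6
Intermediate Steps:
(307 + 160/z(-27))/(-13 - 333) + 1169*1077 = (307 + 160/((-27)²))/(-13 - 333) + 1169*1077 = (307 + 160/729)/(-346) + 1259013 = (307 + 160*(1/729))*(-1/346) + 1259013 = (307 + 160/729)*(-1/346) + 1259013 = (223963/729)*(-1/346) + 1259013 = -223963/252234 + 1259013 = 317565661079/252234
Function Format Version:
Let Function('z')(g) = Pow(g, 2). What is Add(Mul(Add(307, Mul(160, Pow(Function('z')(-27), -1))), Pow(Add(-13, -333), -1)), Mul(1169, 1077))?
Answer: Rational(317565661079, 252234) ≈ 1.2590e+6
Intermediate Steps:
Add(Mul(Add(307, Mul(160, Pow(Function('z')(-27), -1))), Pow(Add(-13, -333), -1)), Mul(1169, 1077)) = Add(Mul(Add(307, Mul(160, Pow(Pow(-27, 2), -1))), Pow(Add(-13, -333), -1)), Mul(1169, 1077)) = Add(Mul(Add(307, Mul(160, Pow(729, -1))), Pow(-346, -1)), 1259013) = Add(Mul(Add(307, Mul(160, Rational(1, 729))), Rational(-1, 346)), 1259013) = Add(Mul(Add(307, Rational(160, 729)), Rational(-1, 346)), 1259013) = Add(Mul(Rational(223963, 729), Rational(-1, 346)), 1259013) = Add(Rational(-223963, 252234), 1259013) = Rational(317565661079, 252234)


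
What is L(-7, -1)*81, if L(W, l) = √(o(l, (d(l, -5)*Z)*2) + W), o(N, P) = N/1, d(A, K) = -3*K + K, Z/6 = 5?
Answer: 162*I*√2 ≈ 229.1*I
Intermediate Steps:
Z = 30 (Z = 6*5 = 30)
d(A, K) = -2*K
o(N, P) = N (o(N, P) = N*1 = N)
L(W, l) = √(W + l) (L(W, l) = √(l + W) = √(W + l))
L(-7, -1)*81 = √(-7 - 1)*81 = √(-8)*81 = (2*I*√2)*81 = 162*I*√2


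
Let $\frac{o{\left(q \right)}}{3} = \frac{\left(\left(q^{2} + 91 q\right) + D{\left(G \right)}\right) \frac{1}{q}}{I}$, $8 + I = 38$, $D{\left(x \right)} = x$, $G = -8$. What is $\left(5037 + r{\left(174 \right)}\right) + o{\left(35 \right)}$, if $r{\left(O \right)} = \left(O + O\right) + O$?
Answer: $\frac{975026}{175} \approx 5571.6$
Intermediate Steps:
$I = 30$ ($I = -8 + 38 = 30$)
$r{\left(O \right)} = 3 O$ ($r{\left(O \right)} = 2 O + O = 3 O$)
$o{\left(q \right)} = \frac{-8 + q^{2} + 91 q}{10 q}$ ($o{\left(q \right)} = 3 \frac{\left(\left(q^{2} + 91 q\right) - 8\right) \frac{1}{q}}{30} = 3 \frac{-8 + q^{2} + 91 q}{q} \frac{1}{30} = 3 \frac{-8 + q^{2} + 91 q}{30 q} = \frac{-8 + q^{2} + 91 q}{10 q}$)
$\left(5037 + r{\left(174 \right)}\right) + o{\left(35 \right)} = \left(5037 + 3 \cdot 174\right) + \frac{-8 + 35 \left(91 + 35\right)}{10 \cdot 35} = \left(5037 + 522\right) + \frac{1}{10} \cdot \frac{1}{35} \left(-8 + 35 \cdot 126\right) = 5559 + \frac{1}{10} \cdot \frac{1}{35} \left(-8 + 4410\right) = 5559 + \frac{1}{10} \cdot \frac{1}{35} \cdot 4402 = 5559 + \frac{2201}{175} = \frac{975026}{175}$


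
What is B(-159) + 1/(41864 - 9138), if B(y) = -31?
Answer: -1014505/32726 ≈ -31.000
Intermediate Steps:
B(-159) + 1/(41864 - 9138) = -31 + 1/(41864 - 9138) = -31 + 1/32726 = -1014505/32726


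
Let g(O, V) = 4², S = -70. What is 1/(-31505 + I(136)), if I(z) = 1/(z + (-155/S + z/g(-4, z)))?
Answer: -1027/32355628 ≈ -3.1741e-5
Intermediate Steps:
g(O, V) = 16
I(z) = 1/(31/14 + 17*z/16) (I(z) = 1/(z + (-155/(-70) + z/16)) = 1/(z + (-155*(-1/70) + z*(1/16))) = 1/(z + (31/14 + z/16)) = 1/(31/14 + 17*z/16))
1/(-31505 + I(136)) = 1/(-31505 + 112/(248 + 119*136)) = 1/(-31505 + 112/(248 + 16184)) = 1/(-31505 + 112/16432) = 1/(-31505 + 112*(1/16432)) = 1/(-31505 + 7/1027) = 1/(-32355628/1027) = -1027/32355628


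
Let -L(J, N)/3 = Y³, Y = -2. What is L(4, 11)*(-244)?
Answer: -5856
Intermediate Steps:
L(J, N) = 24 (L(J, N) = -3*(-2)³ = -3*(-8) = 24)
L(4, 11)*(-244) = 24*(-244) = -5856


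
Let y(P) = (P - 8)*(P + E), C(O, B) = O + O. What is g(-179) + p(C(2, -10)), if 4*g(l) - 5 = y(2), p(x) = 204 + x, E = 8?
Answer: 777/4 ≈ 194.25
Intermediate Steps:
C(O, B) = 2*O
y(P) = (-8 + P)*(8 + P) (y(P) = (P - 8)*(P + 8) = (-8 + P)*(8 + P))
g(l) = -55/4 (g(l) = 5/4 + (-64 + 2**2)/4 = 5/4 + (-64 + 4)/4 = 5/4 + (1/4)*(-60) = 5/4 - 15 = -55/4)
g(-179) + p(C(2, -10)) = -55/4 + (204 + 2*2) = -55/4 + (204 + 4) = -55/4 + 208 = 777/4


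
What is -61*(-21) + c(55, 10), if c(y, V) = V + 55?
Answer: 1346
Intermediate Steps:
c(y, V) = 55 + V
-61*(-21) + c(55, 10) = -61*(-21) + (55 + 10) = 1281 + 65 = 1346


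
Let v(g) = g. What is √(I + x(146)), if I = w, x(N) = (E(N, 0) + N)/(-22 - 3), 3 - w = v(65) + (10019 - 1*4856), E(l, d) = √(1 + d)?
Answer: 2*I*√32693/5 ≈ 72.325*I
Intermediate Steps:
w = -5225 (w = 3 - (65 + (10019 - 1*4856)) = 3 - (65 + (10019 - 4856)) = 3 - (65 + 5163) = 3 - 1*5228 = 3 - 5228 = -5225)
x(N) = -1/25 - N/25 (x(N) = (√(1 + 0) + N)/(-22 - 3) = (√1 + N)/(-25) = (1 + N)*(-1/25) = -1/25 - N/25)
I = -5225
√(I + x(146)) = √(-5225 + (-1/25 - 1/25*146)) = √(-5225 + (-1/25 - 146/25)) = √(-5225 - 147/25) = √(-130772/25) = 2*I*√32693/5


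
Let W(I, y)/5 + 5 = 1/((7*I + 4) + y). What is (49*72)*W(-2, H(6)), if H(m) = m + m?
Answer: -79380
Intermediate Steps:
H(m) = 2*m
W(I, y) = -25 + 5/(4 + y + 7*I) (W(I, y) = -25 + 5/((7*I + 4) + y) = -25 + 5/((4 + 7*I) + y) = -25 + 5/(4 + y + 7*I))
(49*72)*W(-2, H(6)) = (49*72)*(5*(-19 - 35*(-2) - 10*6)/(4 + 2*6 + 7*(-2))) = 3528*(5*(-19 + 70 - 5*12)/(4 + 12 - 14)) = 3528*(5*(-19 + 70 - 60)/2) = 3528*(5*(1/2)*(-9)) = 3528*(-45/2) = -79380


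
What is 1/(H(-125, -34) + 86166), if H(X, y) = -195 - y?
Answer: 1/86005 ≈ 1.1627e-5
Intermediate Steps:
1/(H(-125, -34) + 86166) = 1/((-195 - 1*(-34)) + 86166) = 1/((-195 + 34) + 86166) = 1/(-161 + 86166) = 1/86005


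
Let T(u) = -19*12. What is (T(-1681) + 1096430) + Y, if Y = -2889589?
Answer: -1793387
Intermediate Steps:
T(u) = -228
(T(-1681) + 1096430) + Y = (-228 + 1096430) - 2889589 = 1096202 - 2889589 = -1793387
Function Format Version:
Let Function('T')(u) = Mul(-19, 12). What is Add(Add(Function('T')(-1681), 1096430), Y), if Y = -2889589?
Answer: -1793387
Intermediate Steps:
Function('T')(u) = -228
Add(Add(Function('T')(-1681), 1096430), Y) = Add(Add(-228, 1096430), -2889589) = Add(1096202, -2889589) = -1793387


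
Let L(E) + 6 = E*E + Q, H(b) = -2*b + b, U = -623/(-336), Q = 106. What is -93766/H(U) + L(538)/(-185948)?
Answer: 209220759662/4137343 ≈ 50569.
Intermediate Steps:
U = 89/48 (U = -623*(-1/336) = 89/48 ≈ 1.8542)
H(b) = -b
L(E) = 100 + E² (L(E) = -6 + (E*E + 106) = -6 + (E² + 106) = -6 + (106 + E²) = 100 + E²)
-93766/H(U) + L(538)/(-185948) = -93766/((-1*89/48)) + (100 + 538²)/(-185948) = -93766/(-89/48) + (100 + 289444)*(-1/185948) = -93766*(-48/89) + 289544*(-1/185948) = 4500768/89 - 72386/46487 = 209220759662/4137343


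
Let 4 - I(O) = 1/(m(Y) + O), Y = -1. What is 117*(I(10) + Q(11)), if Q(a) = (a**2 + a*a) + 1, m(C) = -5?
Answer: 144378/5 ≈ 28876.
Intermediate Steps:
I(O) = 4 - 1/(-5 + O)
Q(a) = 1 + 2*a**2 (Q(a) = (a**2 + a**2) + 1 = 2*a**2 + 1 = 1 + 2*a**2)
117*(I(10) + Q(11)) = 117*((-21 + 4*10)/(-5 + 10) + (1 + 2*11**2)) = 117*((-21 + 40)/5 + (1 + 2*121)) = 117*((1/5)*19 + (1 + 242)) = 117*(19/5 + 243) = 117*(1234/5) = 144378/5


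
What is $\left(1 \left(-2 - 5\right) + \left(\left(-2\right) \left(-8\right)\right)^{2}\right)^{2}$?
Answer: $62001$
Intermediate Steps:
$\left(1 \left(-2 - 5\right) + \left(\left(-2\right) \left(-8\right)\right)^{2}\right)^{2} = \left(1 \left(-7\right) + 16^{2}\right)^{2} = \left(-7 + 256\right)^{2} = 249^{2} = 62001$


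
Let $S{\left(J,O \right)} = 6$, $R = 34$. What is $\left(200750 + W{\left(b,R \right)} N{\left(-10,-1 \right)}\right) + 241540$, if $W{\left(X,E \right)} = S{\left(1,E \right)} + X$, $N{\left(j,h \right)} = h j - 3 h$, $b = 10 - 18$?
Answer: $442264$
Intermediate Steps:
$b = -8$
$N{\left(j,h \right)} = - 3 h + h j$
$W{\left(X,E \right)} = 6 + X$
$\left(200750 + W{\left(b,R \right)} N{\left(-10,-1 \right)}\right) + 241540 = \left(200750 + \left(6 - 8\right) \left(- (-3 - 10)\right)\right) + 241540 = \left(200750 - 2 \left(\left(-1\right) \left(-13\right)\right)\right) + 241540 = \left(200750 - 26\right) + 241540 = 200724 + 241540 = 442264$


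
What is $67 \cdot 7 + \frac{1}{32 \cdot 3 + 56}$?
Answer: $\frac{71289}{152} \approx 469.01$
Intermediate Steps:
$67 \cdot 7 + \frac{1}{32 \cdot 3 + 56} = 469 + \frac{1}{96 + 56} = 469 + \frac{1}{152} = \frac{71289}{152}$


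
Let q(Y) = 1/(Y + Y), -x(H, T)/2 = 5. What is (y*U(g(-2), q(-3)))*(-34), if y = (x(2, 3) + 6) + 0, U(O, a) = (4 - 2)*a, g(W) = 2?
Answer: -136/3 ≈ -45.333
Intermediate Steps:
x(H, T) = -10 (x(H, T) = -2*5 = -10)
q(Y) = 1/(2*Y)
U(O, a) = 2*a
y = -4 (y = (-10 + 6) + 0 = -4 + 0 = -4)
(y*U(g(-2), q(-3)))*(-34) = -8*(½)/(-3)*(-34) = -8*(½)*(-⅓)*(-34) = -8*(-1)/6*(-34) = -4*(-⅓)*(-34) = (4/3)*(-34) = -136/3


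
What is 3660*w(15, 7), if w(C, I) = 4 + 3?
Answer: 25620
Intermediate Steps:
w(C, I) = 7
3660*w(15, 7) = 3660*7 = 25620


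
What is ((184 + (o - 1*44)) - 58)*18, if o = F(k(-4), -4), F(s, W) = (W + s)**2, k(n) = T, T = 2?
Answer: 1548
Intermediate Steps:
k(n) = 2
o = 4 (o = (-4 + 2)**2 = (-2)**2 = 4)
((184 + (o - 1*44)) - 58)*18 = ((184 + (4 - 1*44)) - 58)*18 = ((184 + (4 - 44)) - 58)*18 = ((184 - 40) - 58)*18 = (144 - 58)*18 = 86*18 = 1548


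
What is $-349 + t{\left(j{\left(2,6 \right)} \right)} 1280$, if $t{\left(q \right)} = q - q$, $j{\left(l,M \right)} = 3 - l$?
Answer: $-349$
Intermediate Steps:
$t{\left(q \right)} = 0$
$-349 + t{\left(j{\left(2,6 \right)} \right)} 1280 = -349 + 0 \cdot 1280 = -349 + 0 = -349$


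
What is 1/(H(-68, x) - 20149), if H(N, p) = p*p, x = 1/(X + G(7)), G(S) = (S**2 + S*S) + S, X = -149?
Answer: -1936/39008463 ≈ -4.9630e-5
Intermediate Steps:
G(S) = S + 2*S**2 (G(S) = (S**2 + S**2) + S = 2*S**2 + S = S + 2*S**2)
x = -1/44 (x = 1/(-149 + 7*(1 + 2*7)) = 1/(-149 + 7*(1 + 14)) = 1/(-149 + 7*15) = 1/(-149 + 105) = 1/(-44) = -1/44 ≈ -0.022727)
H(N, p) = p**2
1/(H(-68, x) - 20149) = 1/((-1/44)**2 - 20149) = 1/(1/1936 - 20149) = 1/(-39008463/1936) = -1936/39008463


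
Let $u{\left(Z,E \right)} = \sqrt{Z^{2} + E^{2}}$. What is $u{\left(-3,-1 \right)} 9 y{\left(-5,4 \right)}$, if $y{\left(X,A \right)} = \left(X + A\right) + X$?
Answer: $- 54 \sqrt{10} \approx -170.76$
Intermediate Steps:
$u{\left(Z,E \right)} = \sqrt{E^{2} + Z^{2}}$
$y{\left(X,A \right)} = A + 2 X$ ($y{\left(X,A \right)} = \left(A + X\right) + X = A + 2 X$)
$u{\left(-3,-1 \right)} 9 y{\left(-5,4 \right)} = \sqrt{\left(-1\right)^{2} + \left(-3\right)^{2}} \cdot 9 \left(4 + 2 \left(-5\right)\right) = \sqrt{1 + 9} \cdot 9 \left(4 - 10\right) = \sqrt{10} \cdot 9 \left(-6\right) = 9 \sqrt{10} \left(-6\right) = - 54 \sqrt{10}$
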